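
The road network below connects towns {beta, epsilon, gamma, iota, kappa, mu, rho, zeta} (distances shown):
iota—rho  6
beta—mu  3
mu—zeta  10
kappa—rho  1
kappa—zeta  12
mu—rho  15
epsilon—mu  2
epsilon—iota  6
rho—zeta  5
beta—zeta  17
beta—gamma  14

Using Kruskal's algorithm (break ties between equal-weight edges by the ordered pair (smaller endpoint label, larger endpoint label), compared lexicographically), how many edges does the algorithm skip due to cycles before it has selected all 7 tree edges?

Sort edges by weight, then run Kruskal:
kappa—rho (1): add — endpoints in different components.
epsilon—mu (2): add — endpoints in different components.
beta—mu (3): add — endpoints in different components.
rho—zeta (5): add — endpoints in different components.
epsilon—iota (6): add — endpoints in different components.
iota—rho (6): add — endpoints in different components.
mu—zeta (10): skip — zeta and mu already connected.
kappa—zeta (12): skip — kappa and zeta already connected.
beta—gamma (14): add — endpoints in different components.
Edges rejected before the tree was complete: 2.

2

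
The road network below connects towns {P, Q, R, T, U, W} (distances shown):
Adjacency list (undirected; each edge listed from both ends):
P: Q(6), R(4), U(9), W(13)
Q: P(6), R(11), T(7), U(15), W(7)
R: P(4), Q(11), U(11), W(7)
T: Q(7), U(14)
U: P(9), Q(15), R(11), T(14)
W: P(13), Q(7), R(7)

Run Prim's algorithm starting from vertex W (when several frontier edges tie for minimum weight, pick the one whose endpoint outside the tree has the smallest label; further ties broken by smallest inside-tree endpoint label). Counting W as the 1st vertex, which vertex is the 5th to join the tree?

Grow the tree from W using Prim:
Step 1: frontier [Q—W 7, R—W 7, P—W 13] → take Q—W (7); add Q.
Step 2: frontier [P—Q 6, Q—T 7, Q—R 11, Q—U 15, R—W 7, P—W 13] → take P—Q (6); add P.
Step 3: frontier [P—R 4, P—U 9, Q—T 7, Q—R 11, Q—U 15, R—W 7] → take P—R (4); add R.
Step 4: frontier [P—U 9, Q—T 7, Q—U 15, R—U 11] → take Q—T (7); add T.
Step 5: frontier [P—U 9, Q—U 15, R—U 11, T—U 14] → take P—U (9); add U.
Vertex order: W, Q, P, R, T, U. The 5th vertex is T.

T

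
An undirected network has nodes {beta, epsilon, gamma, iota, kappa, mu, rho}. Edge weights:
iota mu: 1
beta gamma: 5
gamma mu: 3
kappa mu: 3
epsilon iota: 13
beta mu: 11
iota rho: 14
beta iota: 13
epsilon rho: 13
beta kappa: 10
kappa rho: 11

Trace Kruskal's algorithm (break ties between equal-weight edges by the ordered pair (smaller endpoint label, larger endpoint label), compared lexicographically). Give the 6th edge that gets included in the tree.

Kruskal: consider edges lightest-first.
iota mu (1): add. Components now {gamma} {beta} {kappa} {epsilon} {iota,mu} {rho}
gamma mu (3): add. Components now {gamma,iota,mu} {beta} {kappa} {epsilon} {rho}
kappa mu (3): add. Components now {gamma,iota,kappa,mu} {beta} {epsilon} {rho}
beta gamma (5): add. Components now {beta,gamma,iota,kappa,mu} {epsilon} {rho}
beta kappa (10): skip — beta and kappa already connected.
beta mu (11): skip — beta and mu already connected.
kappa rho (11): add. Components now {beta,gamma,iota,kappa,mu,rho} {epsilon}
beta iota (13): skip — beta and iota already connected.
epsilon iota (13): add. Components now {beta,epsilon,gamma,iota,kappa,mu,rho}
The 6th edge added is epsilon iota.

epsilon-iota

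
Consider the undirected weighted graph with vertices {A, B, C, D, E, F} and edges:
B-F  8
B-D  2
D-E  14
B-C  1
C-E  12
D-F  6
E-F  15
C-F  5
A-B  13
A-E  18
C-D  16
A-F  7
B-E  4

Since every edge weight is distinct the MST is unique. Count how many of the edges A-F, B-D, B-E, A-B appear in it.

3

Kruskal: consider edges lightest-first.
B-C (1): add — endpoints in different components.
B-D (2): add — endpoints in different components.
B-E (4): add — endpoints in different components.
C-F (5): add — endpoints in different components.
D-F (6): skip — D and F already connected.
A-F (7): add — endpoints in different components.
MST edge set: {B-C, B-D, B-E, C-F, A-F}.
Of the listed edges, {A-F, B-D, B-E} are in the MST → 3.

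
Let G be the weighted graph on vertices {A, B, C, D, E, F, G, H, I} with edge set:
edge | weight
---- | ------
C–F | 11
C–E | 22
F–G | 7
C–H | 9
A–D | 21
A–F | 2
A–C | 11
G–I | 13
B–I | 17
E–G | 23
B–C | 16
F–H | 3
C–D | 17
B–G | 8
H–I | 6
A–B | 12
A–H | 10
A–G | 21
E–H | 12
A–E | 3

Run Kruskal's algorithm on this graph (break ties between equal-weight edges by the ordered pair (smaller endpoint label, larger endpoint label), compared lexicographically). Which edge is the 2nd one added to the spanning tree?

A-E

Kruskal's algorithm — process edges by increasing weight (ties by edge label):
A–F (2): add — endpoints in different components.
A–E (3): add — endpoints in different components.
F–H (3): add — endpoints in different components.
H–I (6): add — endpoints in different components.
F–G (7): add — endpoints in different components.
B–G (8): add — endpoints in different components.
C–H (9): add — endpoints in different components.
A–H (10): skip — A and H already connected.
A–C (11): skip — A and C already connected.
C–F (11): skip — C and F already connected.
A–B (12): skip — A and B already connected.
E–H (12): skip — E and H already connected.
G–I (13): skip — G and I already connected.
B–C (16): skip — B and C already connected.
B–I (17): skip — B and I already connected.
C–D (17): add — endpoints in different components.
The 2nd edge added is A–E.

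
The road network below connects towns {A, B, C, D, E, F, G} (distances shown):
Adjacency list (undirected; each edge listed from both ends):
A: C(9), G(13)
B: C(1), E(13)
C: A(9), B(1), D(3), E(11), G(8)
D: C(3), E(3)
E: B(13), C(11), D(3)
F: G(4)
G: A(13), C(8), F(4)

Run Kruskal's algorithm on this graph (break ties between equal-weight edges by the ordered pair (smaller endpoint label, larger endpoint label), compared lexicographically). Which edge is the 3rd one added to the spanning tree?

Sort edges by weight, then run Kruskal:
B C (1): add. Components now {A} {B,C} {D} {E} {F} {G}
C D (3): add. Components now {A} {B,C,D} {E} {F} {G}
D E (3): add. Components now {A} {B,C,D,E} {F} {G}
F G (4): add. Components now {A} {B,C,D,E} {F,G}
C G (8): add. Components now {A} {B,C,D,E,F,G}
A C (9): add. Components now {A,B,C,D,E,F,G}
The 3rd edge added is D E.

D-E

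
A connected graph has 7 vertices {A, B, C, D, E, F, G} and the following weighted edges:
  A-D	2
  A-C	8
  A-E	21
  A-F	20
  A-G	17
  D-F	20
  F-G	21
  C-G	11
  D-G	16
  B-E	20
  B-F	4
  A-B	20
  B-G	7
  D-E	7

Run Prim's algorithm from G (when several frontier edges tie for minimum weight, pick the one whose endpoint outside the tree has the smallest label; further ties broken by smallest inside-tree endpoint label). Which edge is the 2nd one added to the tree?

Prim's algorithm from G:
Step 1: cheapest edge leaving the tree is B-G (7); add B.
Step 2: cheapest edge leaving the tree is B-F (4); add F.
Step 3: cheapest edge leaving the tree is C-G (11); add C.
Step 4: cheapest edge leaving the tree is A-C (8); add A.
Step 5: cheapest edge leaving the tree is A-D (2); add D.
Step 6: cheapest edge leaving the tree is D-E (7); add E.
The 2nd edge added is B-F.

B-F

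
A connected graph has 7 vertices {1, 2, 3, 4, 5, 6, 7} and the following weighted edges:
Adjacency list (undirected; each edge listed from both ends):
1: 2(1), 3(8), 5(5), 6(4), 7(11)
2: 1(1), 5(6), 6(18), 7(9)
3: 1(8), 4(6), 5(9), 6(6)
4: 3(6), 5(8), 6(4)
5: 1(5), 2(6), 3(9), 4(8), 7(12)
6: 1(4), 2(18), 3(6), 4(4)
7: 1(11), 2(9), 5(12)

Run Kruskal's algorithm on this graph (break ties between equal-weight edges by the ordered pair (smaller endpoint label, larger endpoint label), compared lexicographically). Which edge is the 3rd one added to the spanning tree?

Kruskal: consider edges lightest-first.
1—2 (1): add. Components now {1,2} {3} {4} {5} {6} {7}
1—6 (4): add. Components now {1,2,6} {3} {4} {5} {7}
4—6 (4): add. Components now {1,2,4,6} {3} {5} {7}
1—5 (5): add. Components now {1,2,4,5,6} {3} {7}
2—5 (6): skip — 2 and 5 already connected.
3—4 (6): add. Components now {1,2,3,4,5,6} {7}
3—6 (6): skip — 3 and 6 already connected.
1—3 (8): skip — 1 and 3 already connected.
4—5 (8): skip — 4 and 5 already connected.
2—7 (9): add. Components now {1,2,3,4,5,6,7}
The 3rd edge added is 4—6.

4-6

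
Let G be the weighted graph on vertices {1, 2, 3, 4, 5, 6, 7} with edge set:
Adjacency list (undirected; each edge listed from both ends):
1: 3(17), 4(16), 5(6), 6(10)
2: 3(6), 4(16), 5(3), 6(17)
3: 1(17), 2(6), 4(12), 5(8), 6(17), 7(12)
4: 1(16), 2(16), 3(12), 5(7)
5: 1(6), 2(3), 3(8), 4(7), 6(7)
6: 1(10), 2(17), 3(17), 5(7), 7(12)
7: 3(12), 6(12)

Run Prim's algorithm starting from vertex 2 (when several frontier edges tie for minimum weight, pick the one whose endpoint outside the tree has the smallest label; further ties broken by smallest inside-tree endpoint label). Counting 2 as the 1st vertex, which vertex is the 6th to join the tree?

6

Prim, starting at 2.
Step 1: cheapest edge leaving the tree is 2 5 (3); add 5.
Step 2: cheapest edge leaving the tree is 1 5 (6); add 1.
Step 3: cheapest edge leaving the tree is 2 3 (6); add 3.
Step 4: cheapest edge leaving the tree is 4 5 (7); add 4.
Step 5: cheapest edge leaving the tree is 5 6 (7); add 6.
Step 6: cheapest edge leaving the tree is 3 7 (12); add 7.
Vertex order: 2, 5, 1, 3, 4, 6, 7. The 6th vertex is 6.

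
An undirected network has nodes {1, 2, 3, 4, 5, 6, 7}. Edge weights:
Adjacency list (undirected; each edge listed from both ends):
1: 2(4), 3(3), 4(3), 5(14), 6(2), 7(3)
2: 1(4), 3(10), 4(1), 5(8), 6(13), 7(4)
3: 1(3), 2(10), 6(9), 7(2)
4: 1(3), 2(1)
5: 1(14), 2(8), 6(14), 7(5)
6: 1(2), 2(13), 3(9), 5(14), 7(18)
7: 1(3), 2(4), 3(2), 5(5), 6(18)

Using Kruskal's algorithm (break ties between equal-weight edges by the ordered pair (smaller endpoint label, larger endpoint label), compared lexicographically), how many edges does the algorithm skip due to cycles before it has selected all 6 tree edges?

Kruskal: consider edges lightest-first.
2–4 (1): add. Components now {1} {2,4} {3} {5} {6} {7}
1–6 (2): add. Components now {1,6} {2,4} {3} {5} {7}
3–7 (2): add. Components now {1,6} {2,4} {3,7} {5}
1–3 (3): add. Components now {1,3,6,7} {2,4} {5}
1–4 (3): add. Components now {1,2,3,4,6,7} {5}
1–7 (3): skip — 1 and 7 already connected.
1–2 (4): skip — 1 and 2 already connected.
2–7 (4): skip — 2 and 7 already connected.
5–7 (5): add. Components now {1,2,3,4,5,6,7}
Edges rejected before the tree was complete: 3.

3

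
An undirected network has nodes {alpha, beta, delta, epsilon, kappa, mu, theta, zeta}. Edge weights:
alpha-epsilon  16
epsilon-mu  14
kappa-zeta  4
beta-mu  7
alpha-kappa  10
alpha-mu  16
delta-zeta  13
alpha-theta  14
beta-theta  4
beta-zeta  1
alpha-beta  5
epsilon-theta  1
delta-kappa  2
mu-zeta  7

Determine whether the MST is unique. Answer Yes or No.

No

Kruskal's algorithm — process edges by increasing weight (ties by edge label):
beta-zeta (1): add — endpoints in different components.
epsilon-theta (1): add — endpoints in different components.
delta-kappa (2): add — endpoints in different components.
beta-theta (4): add — endpoints in different components.
kappa-zeta (4): add — endpoints in different components.
alpha-beta (5): add — endpoints in different components.
beta-mu (7): add — endpoints in different components.
Non-tree edge mu-zeta has weight 7, equal to the heaviest edge on its tree cycle — swapping gives another MST of the same weight. Not unique.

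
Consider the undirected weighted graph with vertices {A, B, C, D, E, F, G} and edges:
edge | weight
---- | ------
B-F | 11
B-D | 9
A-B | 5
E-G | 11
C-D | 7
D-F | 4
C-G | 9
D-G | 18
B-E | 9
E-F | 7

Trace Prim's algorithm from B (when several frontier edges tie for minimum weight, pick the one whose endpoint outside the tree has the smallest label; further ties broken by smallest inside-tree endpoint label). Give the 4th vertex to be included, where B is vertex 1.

Grow the tree from B using Prim:
Step 1: cheapest edge leaving the tree is A-B (5); add A.
Step 2: cheapest edge leaving the tree is B-D (9); add D.
Step 3: cheapest edge leaving the tree is D-F (4); add F.
Step 4: cheapest edge leaving the tree is C-D (7); add C.
Step 5: cheapest edge leaving the tree is E-F (7); add E.
Step 6: cheapest edge leaving the tree is C-G (9); add G.
Vertex order: B, A, D, F, C, E, G. The 4th vertex is F.

F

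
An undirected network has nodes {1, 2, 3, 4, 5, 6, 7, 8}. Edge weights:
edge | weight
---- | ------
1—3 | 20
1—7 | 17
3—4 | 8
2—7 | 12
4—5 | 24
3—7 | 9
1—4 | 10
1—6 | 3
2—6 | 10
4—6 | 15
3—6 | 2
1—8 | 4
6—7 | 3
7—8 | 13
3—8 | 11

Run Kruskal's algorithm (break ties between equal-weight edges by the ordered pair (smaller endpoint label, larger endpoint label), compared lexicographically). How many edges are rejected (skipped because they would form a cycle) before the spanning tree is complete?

Kruskal: consider edges lightest-first.
3—6 (2): add — endpoints in different components.
1—6 (3): add — endpoints in different components.
6—7 (3): add — endpoints in different components.
1—8 (4): add — endpoints in different components.
3—4 (8): add — endpoints in different components.
3—7 (9): skip — 3 and 7 already connected.
1—4 (10): skip — 1 and 4 already connected.
2—6 (10): add — endpoints in different components.
3—8 (11): skip — 3 and 8 already connected.
2—7 (12): skip — 2 and 7 already connected.
7—8 (13): skip — 7 and 8 already connected.
4—6 (15): skip — 4 and 6 already connected.
1—7 (17): skip — 1 and 7 already connected.
1—3 (20): skip — 1 and 3 already connected.
4—5 (24): add — endpoints in different components.
Edges rejected before the tree was complete: 8.

8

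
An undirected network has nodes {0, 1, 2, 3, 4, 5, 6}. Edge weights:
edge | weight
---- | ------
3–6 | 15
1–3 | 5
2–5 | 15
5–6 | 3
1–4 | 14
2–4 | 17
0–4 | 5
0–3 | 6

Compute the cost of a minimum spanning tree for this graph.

Sort edges by weight, then run Kruskal:
5–6 (3): add. Components now {0} {1} {2} {3} {4} {5,6}
0–4 (5): add. Components now {0,4} {1} {2} {3} {5,6}
1–3 (5): add. Components now {0,4} {1,3} {2} {5,6}
0–3 (6): add. Components now {0,1,3,4} {2} {5,6}
1–4 (14): skip — 1 and 4 already connected.
2–5 (15): add. Components now {0,1,3,4} {2,5,6}
3–6 (15): add. Components now {0,1,2,3,4,5,6}
MST edges: 5–6, 0–4, 1–3, 0–3, 2–5, 3–6; total weight 3+5+5+6+15+15 = 49.

49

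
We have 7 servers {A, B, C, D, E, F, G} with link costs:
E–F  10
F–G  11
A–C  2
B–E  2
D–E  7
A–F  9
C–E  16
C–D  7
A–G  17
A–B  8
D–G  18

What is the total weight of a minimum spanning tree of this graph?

38

Prim's algorithm from A:
Step 1: cheapest edge leaving the tree is A–C (2); add C.
Step 2: cheapest edge leaving the tree is C–D (7); add D.
Step 3: cheapest edge leaving the tree is D–E (7); add E.
Step 4: cheapest edge leaving the tree is B–E (2); add B.
Step 5: cheapest edge leaving the tree is A–F (9); add F.
Step 6: cheapest edge leaving the tree is F–G (11); add G.
MST edges: A–C, C–D, D–E, B–E, A–F, F–G; total weight 2+7+7+2+9+11 = 38.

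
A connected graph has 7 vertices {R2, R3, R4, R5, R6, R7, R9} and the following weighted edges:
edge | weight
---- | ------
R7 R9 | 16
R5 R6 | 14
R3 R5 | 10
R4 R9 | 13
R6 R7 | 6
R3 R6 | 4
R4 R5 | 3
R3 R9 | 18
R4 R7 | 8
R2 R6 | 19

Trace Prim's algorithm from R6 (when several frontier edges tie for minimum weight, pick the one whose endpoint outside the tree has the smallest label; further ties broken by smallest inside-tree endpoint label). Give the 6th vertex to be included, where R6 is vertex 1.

R9

Prim's algorithm from R6:
Step 1: cheapest edge leaving the tree is R3 R6 (4); add R3.
Step 2: cheapest edge leaving the tree is R6 R7 (6); add R7.
Step 3: cheapest edge leaving the tree is R4 R7 (8); add R4.
Step 4: cheapest edge leaving the tree is R4 R5 (3); add R5.
Step 5: cheapest edge leaving the tree is R4 R9 (13); add R9.
Step 6: cheapest edge leaving the tree is R2 R6 (19); add R2.
Vertex order: R6, R3, R7, R4, R5, R9, R2. The 6th vertex is R9.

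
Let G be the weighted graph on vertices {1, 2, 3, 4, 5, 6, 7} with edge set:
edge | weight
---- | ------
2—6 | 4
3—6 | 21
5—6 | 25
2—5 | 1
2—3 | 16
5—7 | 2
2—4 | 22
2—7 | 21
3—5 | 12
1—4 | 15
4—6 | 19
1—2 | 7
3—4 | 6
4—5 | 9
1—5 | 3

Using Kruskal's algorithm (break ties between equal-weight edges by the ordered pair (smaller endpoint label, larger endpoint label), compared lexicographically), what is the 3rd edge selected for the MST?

Sort edges by weight, then run Kruskal:
2—5 (1): add — endpoints in different components.
5—7 (2): add — endpoints in different components.
1—5 (3): add — endpoints in different components.
2—6 (4): add — endpoints in different components.
3—4 (6): add — endpoints in different components.
1—2 (7): skip — 1 and 2 already connected.
4—5 (9): add — endpoints in different components.
The 3rd edge added is 1—5.

1-5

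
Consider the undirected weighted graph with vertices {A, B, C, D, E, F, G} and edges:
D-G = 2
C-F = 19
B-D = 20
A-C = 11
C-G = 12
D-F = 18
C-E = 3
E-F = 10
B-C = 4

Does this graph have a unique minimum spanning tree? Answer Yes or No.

Kruskal's algorithm — process edges by increasing weight (ties by edge label):
D-G (2): add. Components now {A} {B} {C} {D,G} {E} {F}
C-E (3): add. Components now {A} {B} {C,E} {D,G} {F}
B-C (4): add. Components now {A} {B,C,E} {D,G} {F}
E-F (10): add. Components now {A} {B,C,E,F} {D,G}
A-C (11): add. Components now {A,B,C,E,F} {D,G}
C-G (12): add. Components now {A,B,C,D,E,F,G}
Every non-tree edge has weight strictly greater than the heaviest edge on the tree path between its endpoints, so the MST is unique.

Yes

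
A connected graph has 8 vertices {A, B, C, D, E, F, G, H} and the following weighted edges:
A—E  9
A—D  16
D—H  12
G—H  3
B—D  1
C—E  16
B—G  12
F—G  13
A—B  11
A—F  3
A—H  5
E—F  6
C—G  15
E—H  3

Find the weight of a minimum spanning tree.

41

Prim's algorithm from F:
Step 1: cheapest edge leaving the tree is A—F (3); add A.
Step 2: cheapest edge leaving the tree is A—H (5); add H.
Step 3: cheapest edge leaving the tree is E—H (3); add E.
Step 4: cheapest edge leaving the tree is G—H (3); add G.
Step 5: cheapest edge leaving the tree is A—B (11); add B.
Step 6: cheapest edge leaving the tree is B—D (1); add D.
Step 7: cheapest edge leaving the tree is C—G (15); add C.
MST edges: A—F, A—H, E—H, G—H, A—B, B—D, C—G; total weight 3+5+3+3+11+1+15 = 41.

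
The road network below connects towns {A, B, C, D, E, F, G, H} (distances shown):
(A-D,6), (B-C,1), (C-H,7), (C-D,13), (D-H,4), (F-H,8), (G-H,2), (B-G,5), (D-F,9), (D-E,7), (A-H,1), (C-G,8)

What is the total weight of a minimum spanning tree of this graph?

Grow the tree from E using Prim:
Step 1: cheapest edge leaving the tree is D-E (7); add D.
Step 2: cheapest edge leaving the tree is D-H (4); add H.
Step 3: cheapest edge leaving the tree is A-H (1); add A.
Step 4: cheapest edge leaving the tree is G-H (2); add G.
Step 5: cheapest edge leaving the tree is B-G (5); add B.
Step 6: cheapest edge leaving the tree is B-C (1); add C.
Step 7: cheapest edge leaving the tree is F-H (8); add F.
MST edges: D-E, D-H, A-H, G-H, B-G, B-C, F-H; total weight 7+4+1+2+5+1+8 = 28.

28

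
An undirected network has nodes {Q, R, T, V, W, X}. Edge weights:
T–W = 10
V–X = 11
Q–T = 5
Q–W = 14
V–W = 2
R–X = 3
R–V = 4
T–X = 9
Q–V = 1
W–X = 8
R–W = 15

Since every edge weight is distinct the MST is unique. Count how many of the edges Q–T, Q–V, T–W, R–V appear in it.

Kruskal's algorithm — process edges by increasing weight (ties by edge label):
Q–V (1): add — endpoints in different components.
V–W (2): add — endpoints in different components.
R–X (3): add — endpoints in different components.
R–V (4): add — endpoints in different components.
Q–T (5): add — endpoints in different components.
MST edge set: {Q–V, V–W, R–X, R–V, Q–T}.
Of the listed edges, {Q–T, Q–V, R–V} are in the MST → 3.

3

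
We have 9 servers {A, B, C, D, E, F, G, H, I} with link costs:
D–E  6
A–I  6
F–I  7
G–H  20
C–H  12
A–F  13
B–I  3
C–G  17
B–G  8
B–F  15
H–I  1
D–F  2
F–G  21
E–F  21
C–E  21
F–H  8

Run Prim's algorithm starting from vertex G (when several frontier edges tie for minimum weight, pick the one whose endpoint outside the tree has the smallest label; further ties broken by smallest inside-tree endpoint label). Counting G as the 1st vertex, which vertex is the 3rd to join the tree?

Prim, starting at G.
Step 1: cheapest edge leaving the tree is B–G (8); add B.
Step 2: cheapest edge leaving the tree is B–I (3); add I.
Step 3: cheapest edge leaving the tree is H–I (1); add H.
Step 4: cheapest edge leaving the tree is A–I (6); add A.
Step 5: cheapest edge leaving the tree is F–I (7); add F.
Step 6: cheapest edge leaving the tree is D–F (2); add D.
Step 7: cheapest edge leaving the tree is D–E (6); add E.
Step 8: cheapest edge leaving the tree is C–H (12); add C.
Vertex order: G, B, I, H, A, F, D, E, C. The 3rd vertex is I.

I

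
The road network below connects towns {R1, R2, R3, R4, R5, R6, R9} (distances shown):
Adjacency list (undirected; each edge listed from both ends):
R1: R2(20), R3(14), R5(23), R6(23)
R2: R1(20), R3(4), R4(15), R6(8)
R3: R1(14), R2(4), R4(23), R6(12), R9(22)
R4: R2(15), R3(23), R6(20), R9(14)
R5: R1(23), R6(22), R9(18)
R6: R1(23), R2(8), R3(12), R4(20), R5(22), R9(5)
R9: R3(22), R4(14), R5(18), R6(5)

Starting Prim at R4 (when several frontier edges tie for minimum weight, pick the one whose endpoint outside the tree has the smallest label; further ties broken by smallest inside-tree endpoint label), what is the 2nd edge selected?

R6-R9

Prim, starting at R4.
Step 1: cheapest edge leaving the tree is R4–R9 (14); add R9.
Step 2: cheapest edge leaving the tree is R6–R9 (5); add R6.
Step 3: cheapest edge leaving the tree is R2–R6 (8); add R2.
Step 4: cheapest edge leaving the tree is R2–R3 (4); add R3.
Step 5: cheapest edge leaving the tree is R1–R3 (14); add R1.
Step 6: cheapest edge leaving the tree is R5–R9 (18); add R5.
The 2nd edge added is R6–R9.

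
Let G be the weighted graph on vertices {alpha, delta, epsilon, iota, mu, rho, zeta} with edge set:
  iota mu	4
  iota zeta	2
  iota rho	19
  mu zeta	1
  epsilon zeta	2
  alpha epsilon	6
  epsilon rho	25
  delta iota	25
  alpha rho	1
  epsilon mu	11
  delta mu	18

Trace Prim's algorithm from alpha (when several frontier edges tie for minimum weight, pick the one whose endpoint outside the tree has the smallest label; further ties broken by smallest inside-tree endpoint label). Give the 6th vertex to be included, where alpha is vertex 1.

iota

Prim, starting at alpha.
Step 1: cheapest edge leaving the tree is alpha rho (1); add rho.
Step 2: cheapest edge leaving the tree is alpha epsilon (6); add epsilon.
Step 3: cheapest edge leaving the tree is epsilon zeta (2); add zeta.
Step 4: cheapest edge leaving the tree is mu zeta (1); add mu.
Step 5: cheapest edge leaving the tree is iota zeta (2); add iota.
Step 6: cheapest edge leaving the tree is delta mu (18); add delta.
Vertex order: alpha, rho, epsilon, zeta, mu, iota, delta. The 6th vertex is iota.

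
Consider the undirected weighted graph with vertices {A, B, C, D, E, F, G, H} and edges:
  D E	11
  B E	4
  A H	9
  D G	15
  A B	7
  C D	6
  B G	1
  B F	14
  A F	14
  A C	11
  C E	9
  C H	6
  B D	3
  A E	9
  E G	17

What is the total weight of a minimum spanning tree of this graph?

41

Prim, starting at D.
Step 1: cheapest edge leaving the tree is B D (3); add B.
Step 2: cheapest edge leaving the tree is B G (1); add G.
Step 3: cheapest edge leaving the tree is B E (4); add E.
Step 4: cheapest edge leaving the tree is C D (6); add C.
Step 5: cheapest edge leaving the tree is C H (6); add H.
Step 6: cheapest edge leaving the tree is A B (7); add A.
Step 7: cheapest edge leaving the tree is A F (14); add F.
MST edges: B D, B G, B E, C D, C H, A B, A F; total weight 3+1+4+6+6+7+14 = 41.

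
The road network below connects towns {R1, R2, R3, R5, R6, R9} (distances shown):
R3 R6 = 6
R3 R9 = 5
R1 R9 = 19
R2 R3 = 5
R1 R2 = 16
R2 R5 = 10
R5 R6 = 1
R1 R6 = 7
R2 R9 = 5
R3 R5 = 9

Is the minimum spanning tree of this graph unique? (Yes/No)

Kruskal's algorithm — process edges by increasing weight (ties by edge label):
R5 R6 (1): add — endpoints in different components.
R2 R3 (5): add — endpoints in different components.
R2 R9 (5): add — endpoints in different components.
R3 R9 (5): skip — R9 and R3 already connected.
R3 R6 (6): add — endpoints in different components.
R1 R6 (7): add — endpoints in different components.
Non-tree edge R3 R9 has weight 5, equal to the heaviest edge on its tree cycle — swapping gives another MST of the same weight. Not unique.

No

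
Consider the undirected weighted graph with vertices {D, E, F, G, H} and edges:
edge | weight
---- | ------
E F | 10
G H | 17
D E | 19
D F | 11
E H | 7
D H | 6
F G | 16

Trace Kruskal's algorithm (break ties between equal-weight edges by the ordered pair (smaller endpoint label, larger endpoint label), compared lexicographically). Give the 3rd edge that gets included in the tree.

Kruskal: consider edges lightest-first.
D H (6): add. Components now {D,H} {E} {F} {G}
E H (7): add. Components now {D,E,H} {F} {G}
E F (10): add. Components now {D,E,F,H} {G}
D F (11): skip — D and F already connected.
F G (16): add. Components now {D,E,F,G,H}
The 3rd edge added is E F.

E-F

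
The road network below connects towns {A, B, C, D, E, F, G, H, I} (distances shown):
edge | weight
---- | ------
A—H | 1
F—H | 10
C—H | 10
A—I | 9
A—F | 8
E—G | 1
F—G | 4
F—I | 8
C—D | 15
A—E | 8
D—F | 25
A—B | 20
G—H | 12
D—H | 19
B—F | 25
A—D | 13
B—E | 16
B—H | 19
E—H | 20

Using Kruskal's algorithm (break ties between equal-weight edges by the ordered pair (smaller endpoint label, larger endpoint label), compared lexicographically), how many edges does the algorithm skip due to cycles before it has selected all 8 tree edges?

Kruskal: consider edges lightest-first.
A—H (1): add — endpoints in different components.
E—G (1): add — endpoints in different components.
F—G (4): add — endpoints in different components.
A—E (8): add — endpoints in different components.
A—F (8): skip — A and F already connected.
F—I (8): add — endpoints in different components.
A—I (9): skip — A and I already connected.
C—H (10): add — endpoints in different components.
F—H (10): skip — F and H already connected.
G—H (12): skip — G and H already connected.
A—D (13): add — endpoints in different components.
C—D (15): skip — C and D already connected.
B—E (16): add — endpoints in different components.
Edges rejected before the tree was complete: 5.

5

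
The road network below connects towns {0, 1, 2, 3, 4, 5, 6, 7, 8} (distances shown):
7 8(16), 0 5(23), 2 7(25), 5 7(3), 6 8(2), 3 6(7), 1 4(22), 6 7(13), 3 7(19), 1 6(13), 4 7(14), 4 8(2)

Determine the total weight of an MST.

88

Kruskal's algorithm — process edges by increasing weight (ties by edge label):
4 8 (2): add — endpoints in different components.
6 8 (2): add — endpoints in different components.
5 7 (3): add — endpoints in different components.
3 6 (7): add — endpoints in different components.
1 6 (13): add — endpoints in different components.
6 7 (13): add — endpoints in different components.
4 7 (14): skip — 4 and 7 already connected.
7 8 (16): skip — 7 and 8 already connected.
3 7 (19): skip — 3 and 7 already connected.
1 4 (22): skip — 1 and 4 already connected.
0 5 (23): add — endpoints in different components.
2 7 (25): add — endpoints in different components.
MST edges: 4 8, 6 8, 5 7, 3 6, 1 6, 6 7, 0 5, 2 7; total weight 2+2+3+7+13+13+23+25 = 88.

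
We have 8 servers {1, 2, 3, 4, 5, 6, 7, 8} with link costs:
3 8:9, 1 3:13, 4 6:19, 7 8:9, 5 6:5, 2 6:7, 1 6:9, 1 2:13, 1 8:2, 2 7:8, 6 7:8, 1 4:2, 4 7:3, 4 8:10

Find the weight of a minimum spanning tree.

Kruskal's algorithm — process edges by increasing weight (ties by edge label):
1 4 (2): add — endpoints in different components.
1 8 (2): add — endpoints in different components.
4 7 (3): add — endpoints in different components.
5 6 (5): add — endpoints in different components.
2 6 (7): add — endpoints in different components.
2 7 (8): add — endpoints in different components.
6 7 (8): skip — 6 and 7 already connected.
1 6 (9): skip — 1 and 6 already connected.
3 8 (9): add — endpoints in different components.
MST edges: 1 4, 1 8, 4 7, 5 6, 2 6, 2 7, 3 8; total weight 2+2+3+5+7+8+9 = 36.

36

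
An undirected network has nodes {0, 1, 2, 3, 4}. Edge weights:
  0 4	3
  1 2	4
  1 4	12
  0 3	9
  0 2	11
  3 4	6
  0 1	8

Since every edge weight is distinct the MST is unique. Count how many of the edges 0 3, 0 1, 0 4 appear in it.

Kruskal: consider edges lightest-first.
0 4 (3): add. Components now {0,4} {1} {2} {3}
1 2 (4): add. Components now {0,4} {1,2} {3}
3 4 (6): add. Components now {0,3,4} {1,2}
0 1 (8): add. Components now {0,1,2,3,4}
MST edge set: {0 4, 1 2, 3 4, 0 1}.
Of the listed edges, {0 1, 0 4} are in the MST → 2.

2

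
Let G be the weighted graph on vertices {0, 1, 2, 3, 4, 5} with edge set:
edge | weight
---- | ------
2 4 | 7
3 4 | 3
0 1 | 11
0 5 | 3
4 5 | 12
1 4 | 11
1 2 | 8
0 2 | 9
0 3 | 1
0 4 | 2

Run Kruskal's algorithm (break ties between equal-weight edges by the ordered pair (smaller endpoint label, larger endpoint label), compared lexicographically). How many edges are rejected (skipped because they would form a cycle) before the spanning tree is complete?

Sort edges by weight, then run Kruskal:
0 3 (1): add. Components now {0,3} {1} {2} {4} {5}
0 4 (2): add. Components now {0,3,4} {1} {2} {5}
0 5 (3): add. Components now {0,3,4,5} {1} {2}
3 4 (3): skip — 3 and 4 already connected.
2 4 (7): add. Components now {0,2,3,4,5} {1}
1 2 (8): add. Components now {0,1,2,3,4,5}
Edges rejected before the tree was complete: 1.

1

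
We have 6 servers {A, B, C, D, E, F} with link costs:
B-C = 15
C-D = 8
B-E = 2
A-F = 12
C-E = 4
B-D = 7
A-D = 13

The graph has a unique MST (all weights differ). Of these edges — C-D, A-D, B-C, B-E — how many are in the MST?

2

Sort edges by weight, then run Kruskal:
B-E (2): add — endpoints in different components.
C-E (4): add — endpoints in different components.
B-D (7): add — endpoints in different components.
C-D (8): skip — C and D already connected.
A-F (12): add — endpoints in different components.
A-D (13): add — endpoints in different components.
MST edge set: {B-E, C-E, B-D, A-F, A-D}.
Of the listed edges, {A-D, B-E} are in the MST → 2.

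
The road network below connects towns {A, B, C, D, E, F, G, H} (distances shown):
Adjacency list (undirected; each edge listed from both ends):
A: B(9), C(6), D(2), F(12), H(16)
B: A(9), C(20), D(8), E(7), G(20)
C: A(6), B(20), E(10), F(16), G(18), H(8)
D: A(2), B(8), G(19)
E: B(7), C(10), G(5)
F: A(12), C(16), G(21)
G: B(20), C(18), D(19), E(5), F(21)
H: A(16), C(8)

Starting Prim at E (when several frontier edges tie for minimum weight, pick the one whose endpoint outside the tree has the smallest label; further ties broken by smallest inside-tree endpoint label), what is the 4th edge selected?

Prim, starting at E.
Step 1: cheapest edge leaving the tree is E G (5); add G.
Step 2: cheapest edge leaving the tree is B E (7); add B.
Step 3: cheapest edge leaving the tree is B D (8); add D.
Step 4: cheapest edge leaving the tree is A D (2); add A.
Step 5: cheapest edge leaving the tree is A C (6); add C.
Step 6: cheapest edge leaving the tree is C H (8); add H.
Step 7: cheapest edge leaving the tree is A F (12); add F.
The 4th edge added is A D.

A-D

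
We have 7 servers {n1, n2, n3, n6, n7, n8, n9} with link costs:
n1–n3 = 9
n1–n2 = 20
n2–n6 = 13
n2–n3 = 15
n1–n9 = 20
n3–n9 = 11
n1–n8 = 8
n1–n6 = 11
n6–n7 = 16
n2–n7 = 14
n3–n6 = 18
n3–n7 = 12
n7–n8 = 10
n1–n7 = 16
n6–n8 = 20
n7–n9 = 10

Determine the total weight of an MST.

61

Kruskal: consider edges lightest-first.
n1–n8 (8): add — endpoints in different components.
n1–n3 (9): add — endpoints in different components.
n7–n8 (10): add — endpoints in different components.
n7–n9 (10): add — endpoints in different components.
n1–n6 (11): add — endpoints in different components.
n3–n9 (11): skip — n9 and n3 already connected.
n3–n7 (12): skip — n3 and n7 already connected.
n2–n6 (13): add — endpoints in different components.
MST edges: n1–n8, n1–n3, n7–n8, n7–n9, n1–n6, n2–n6; total weight 8+9+10+10+11+13 = 61.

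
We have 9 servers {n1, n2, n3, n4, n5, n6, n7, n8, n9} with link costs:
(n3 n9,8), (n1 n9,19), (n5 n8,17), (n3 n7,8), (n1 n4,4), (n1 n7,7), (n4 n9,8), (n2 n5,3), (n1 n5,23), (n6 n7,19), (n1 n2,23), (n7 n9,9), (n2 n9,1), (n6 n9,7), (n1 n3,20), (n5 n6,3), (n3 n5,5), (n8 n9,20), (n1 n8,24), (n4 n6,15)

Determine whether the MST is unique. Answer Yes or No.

No

Kruskal: consider edges lightest-first.
n2 n9 (1): add — endpoints in different components.
n2 n5 (3): add — endpoints in different components.
n5 n6 (3): add — endpoints in different components.
n1 n4 (4): add — endpoints in different components.
n3 n5 (5): add — endpoints in different components.
n1 n7 (7): add — endpoints in different components.
n6 n9 (7): skip — n6 and n9 already connected.
n3 n7 (8): add — endpoints in different components.
n3 n9 (8): skip — n3 and n9 already connected.
n4 n9 (8): skip — n4 and n9 already connected.
n7 n9 (9): skip — n7 and n9 already connected.
n4 n6 (15): skip — n6 and n4 already connected.
n5 n8 (17): add — endpoints in different components.
Non-tree edge n4 n9 has weight 8, equal to the heaviest edge on its tree cycle — swapping gives another MST of the same weight. Not unique.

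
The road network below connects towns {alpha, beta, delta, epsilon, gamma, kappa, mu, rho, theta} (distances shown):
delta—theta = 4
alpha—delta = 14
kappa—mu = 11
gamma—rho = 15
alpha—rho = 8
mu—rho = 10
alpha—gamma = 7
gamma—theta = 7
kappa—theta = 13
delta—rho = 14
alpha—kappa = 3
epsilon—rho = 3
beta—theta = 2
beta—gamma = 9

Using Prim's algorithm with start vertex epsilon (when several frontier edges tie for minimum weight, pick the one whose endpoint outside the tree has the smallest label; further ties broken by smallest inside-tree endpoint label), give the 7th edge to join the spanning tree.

Grow the tree from epsilon using Prim:
Step 1: cheapest edge leaving the tree is epsilon—rho (3); add rho.
Step 2: cheapest edge leaving the tree is alpha—rho (8); add alpha.
Step 3: cheapest edge leaving the tree is alpha—kappa (3); add kappa.
Step 4: cheapest edge leaving the tree is alpha—gamma (7); add gamma.
Step 5: cheapest edge leaving the tree is gamma—theta (7); add theta.
Step 6: cheapest edge leaving the tree is beta—theta (2); add beta.
Step 7: cheapest edge leaving the tree is delta—theta (4); add delta.
Step 8: cheapest edge leaving the tree is mu—rho (10); add mu.
The 7th edge added is delta—theta.

delta-theta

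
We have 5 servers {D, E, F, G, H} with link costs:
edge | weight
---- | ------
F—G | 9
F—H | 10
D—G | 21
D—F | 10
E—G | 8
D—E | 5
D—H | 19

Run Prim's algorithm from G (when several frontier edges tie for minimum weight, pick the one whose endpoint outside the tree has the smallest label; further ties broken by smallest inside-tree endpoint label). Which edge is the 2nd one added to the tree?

Grow the tree from G using Prim:
Step 1: frontier [E—G 8, F—G 9, D—G 21] → take E—G (8); add E.
Step 2: frontier [D—E 5, F—G 9, D—G 21] → take D—E (5); add D.
Step 3: frontier [D—F 10, D—H 19, F—G 9] → take F—G (9); add F.
Step 4: frontier [D—H 19, F—H 10] → take F—H (10); add H.
The 2nd edge added is D—E.

D-E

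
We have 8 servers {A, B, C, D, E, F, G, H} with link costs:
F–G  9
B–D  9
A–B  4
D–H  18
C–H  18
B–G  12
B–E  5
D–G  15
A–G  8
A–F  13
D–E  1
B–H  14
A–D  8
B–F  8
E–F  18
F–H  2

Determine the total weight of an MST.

46

Grow the tree from B using Prim:
Step 1: cheapest edge leaving the tree is A–B (4); add A.
Step 2: cheapest edge leaving the tree is B–E (5); add E.
Step 3: cheapest edge leaving the tree is D–E (1); add D.
Step 4: cheapest edge leaving the tree is B–F (8); add F.
Step 5: cheapest edge leaving the tree is F–H (2); add H.
Step 6: cheapest edge leaving the tree is A–G (8); add G.
Step 7: cheapest edge leaving the tree is C–H (18); add C.
MST edges: A–B, B–E, D–E, B–F, F–H, A–G, C–H; total weight 4+5+1+8+2+8+18 = 46.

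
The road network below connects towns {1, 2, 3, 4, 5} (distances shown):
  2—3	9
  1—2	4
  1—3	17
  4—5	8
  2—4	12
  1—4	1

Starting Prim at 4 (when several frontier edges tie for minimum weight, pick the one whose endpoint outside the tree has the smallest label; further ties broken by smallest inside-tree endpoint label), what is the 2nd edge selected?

1-2

Grow the tree from 4 using Prim:
Step 1: cheapest edge leaving the tree is 1—4 (1); add 1.
Step 2: cheapest edge leaving the tree is 1—2 (4); add 2.
Step 3: cheapest edge leaving the tree is 4—5 (8); add 5.
Step 4: cheapest edge leaving the tree is 2—3 (9); add 3.
The 2nd edge added is 1—2.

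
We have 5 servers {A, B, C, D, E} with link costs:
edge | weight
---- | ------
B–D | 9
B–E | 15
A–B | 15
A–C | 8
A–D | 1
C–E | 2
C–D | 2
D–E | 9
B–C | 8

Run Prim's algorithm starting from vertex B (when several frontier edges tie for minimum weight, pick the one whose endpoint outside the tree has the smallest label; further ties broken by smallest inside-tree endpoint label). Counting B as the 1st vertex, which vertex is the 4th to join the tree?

Prim, starting at B.
Step 1: frontier [B–C 8, B–D 9, A–B 15, B–E 15] → take B–C (8); add C.
Step 2: frontier [B–D 9, A–B 15, B–E 15, C–D 2, C–E 2, A–C 8] → take C–D (2); add D.
Step 3: frontier [A–B 15, B–E 15, C–E 2, A–C 8, A–D 1, D–E 9] → take A–D (1); add A.
Step 4: frontier [B–E 15, C–E 2, D–E 9] → take C–E (2); add E.
Vertex order: B, C, D, A, E. The 4th vertex is A.

A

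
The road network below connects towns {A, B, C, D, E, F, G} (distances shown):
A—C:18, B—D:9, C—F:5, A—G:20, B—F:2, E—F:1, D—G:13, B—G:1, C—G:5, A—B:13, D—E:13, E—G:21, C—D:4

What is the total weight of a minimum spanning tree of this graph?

26

Kruskal: consider edges lightest-first.
B—G (1): add — endpoints in different components.
E—F (1): add — endpoints in different components.
B—F (2): add — endpoints in different components.
C—D (4): add — endpoints in different components.
C—F (5): add — endpoints in different components.
C—G (5): skip — C and G already connected.
B—D (9): skip — B and D already connected.
A—B (13): add — endpoints in different components.
MST edges: B—G, E—F, B—F, C—D, C—F, A—B; total weight 1+1+2+4+5+13 = 26.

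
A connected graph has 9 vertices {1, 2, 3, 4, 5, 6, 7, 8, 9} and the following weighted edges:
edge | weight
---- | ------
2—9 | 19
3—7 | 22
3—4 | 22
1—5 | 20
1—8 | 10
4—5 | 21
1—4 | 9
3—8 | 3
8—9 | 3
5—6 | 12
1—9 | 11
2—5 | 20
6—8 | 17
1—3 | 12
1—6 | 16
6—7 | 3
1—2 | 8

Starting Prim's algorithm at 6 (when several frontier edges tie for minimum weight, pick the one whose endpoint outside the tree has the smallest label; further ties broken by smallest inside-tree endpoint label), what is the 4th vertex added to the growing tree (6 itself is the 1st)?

1

Grow the tree from 6 using Prim:
Step 1: cheapest edge leaving the tree is 6—7 (3); add 7.
Step 2: cheapest edge leaving the tree is 5—6 (12); add 5.
Step 3: cheapest edge leaving the tree is 1—6 (16); add 1.
Step 4: cheapest edge leaving the tree is 1—2 (8); add 2.
Step 5: cheapest edge leaving the tree is 1—4 (9); add 4.
Step 6: cheapest edge leaving the tree is 1—8 (10); add 8.
Step 7: cheapest edge leaving the tree is 3—8 (3); add 3.
Step 8: cheapest edge leaving the tree is 8—9 (3); add 9.
Vertex order: 6, 7, 5, 1, 2, 4, 8, 3, 9. The 4th vertex is 1.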